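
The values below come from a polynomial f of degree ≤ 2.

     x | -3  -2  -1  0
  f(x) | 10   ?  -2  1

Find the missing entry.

The 3 known points determine the degree-2 polynomial uniquely.
Write f(x) = ax^2 + bx + c. Substituting each data point gives a linear system:
  9a - 3b + c = 10
  a - b + c = -2
  c = 1
Solving the system yields a = 3, b = 6, c = 1.
So f(x) = 3x² + 6x + 1.
Then f(-2) = 1.

1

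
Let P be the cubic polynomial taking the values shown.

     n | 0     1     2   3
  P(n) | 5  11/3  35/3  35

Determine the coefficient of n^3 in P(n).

Write P(n) = an^3 + bn^2 + cn + d. Substituting each data point gives a linear system:
  d = 5
  a + b + c + d = 11/3
  8a + 4b + 2c + d = 35/3
  27a + 9b + 3c + d = 35
Solving the system yields a = 1, b = 5/3, c = -4, d = 5.
So P(n) = n^3 + (5/3)n^2 - 4n + 5.
The leading coefficient is 1.

1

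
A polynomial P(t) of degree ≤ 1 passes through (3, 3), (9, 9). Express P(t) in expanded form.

Write P(t) = at + b. Substituting each data point gives a linear system:
  3a + b = 3
  9a + b = 9
Solving the system yields a = 1, b = 0.
So P(t) = t.
Check: P(9) = 9. ✓

P(t) = t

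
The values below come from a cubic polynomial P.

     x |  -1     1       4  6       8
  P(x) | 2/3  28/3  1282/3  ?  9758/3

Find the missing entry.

1396

The 4 known points determine the degree-3 polynomial uniquely.
Write P(x) = ax^3 + bx^2 + cx + d. Substituting each data point gives a linear system:
  -a + b - c + d = 2/3
  a + b + c + d = 28/3
  64a + 16b + 4c + d = 1282/3
  512a + 64b + 8c + d = 9758/3
Solving the system yields a = 6, b = 3, c = -5/3, d = 2.
So P(x) = 6x^3 + 3x^2 - (5/3)x + 2.
Then P(6) = 1396.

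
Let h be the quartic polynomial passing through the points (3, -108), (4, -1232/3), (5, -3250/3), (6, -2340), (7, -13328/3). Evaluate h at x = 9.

Write h(x) = ax^4 + bx^3 + cx^2 + dx + e. Substituting each data point gives a linear system:
  81a + 27b + 9c + 3d + e = -108
  256a + 64b + 16c + 4d + e = -1232/3
  625a + 125b + 25c + 5d + e = -3250/3
  1296a + 216b + 36c + 6d + e = -2340
  2401a + 343b + 49c + 7d + e = -13328/3
Solving the system yields a = -2, b = 1/3, c = 5, d = 0, e = 0.
So h(x) = -2x^4 + (1/3)x^3 + 5x^2.
Then h(9) = -12474.

-12474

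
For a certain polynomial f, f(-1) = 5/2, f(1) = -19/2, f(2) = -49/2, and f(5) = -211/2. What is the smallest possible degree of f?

2

Divided differences on the nodes -1, 1, 2, 5:
  order 0: 5/2  -19/2  -49/2  -211/2
  order 1: -6  -15  -27
  order 2: -3  -3
  order 3: 0
The order-2 divided differences are all -3 (nonzero) and every higher order vanishes, so the data lies on a polynomial of degree exactly 2.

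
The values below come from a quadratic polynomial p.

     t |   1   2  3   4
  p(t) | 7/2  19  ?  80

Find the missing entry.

On equispaced nodes a degree-2 polynomial has vanishing third forward difference, so
  - p(1) + 3·p(2) - 3·p(3) + p(4) = 0.
Substituting the known values and solving for p(3):
  -3·p(3) = -267/2
  p(3) = 89/2.

89/2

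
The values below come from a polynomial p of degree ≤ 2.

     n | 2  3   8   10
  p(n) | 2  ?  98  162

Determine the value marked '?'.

The 3 known points determine the degree-2 polynomial uniquely.
Write p(n) = an^2 + bn + c. Substituting each data point gives a linear system:
  4a + 2b + c = 2
  64a + 8b + c = 98
  100a + 10b + c = 162
Solving the system yields a = 2, b = -4, c = 2.
So p(n) = 2n² - 4n + 2.
Then p(3) = 8.

8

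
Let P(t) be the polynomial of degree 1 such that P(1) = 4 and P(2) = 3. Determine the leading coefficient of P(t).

-1

Write P(t) = at + b. Substituting each data point gives a linear system:
  a + b = 4
  2a + b = 3
Solving the system yields a = -1, b = 5.
So P(t) = -t + 5.
The leading coefficient is -1.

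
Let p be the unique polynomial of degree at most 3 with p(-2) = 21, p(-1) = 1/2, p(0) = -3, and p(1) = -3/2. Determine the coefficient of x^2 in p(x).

Write p(x) = ax^3 + bx^2 + cx + d. Substituting each data point gives a linear system:
  -8a + 4b - 2c + d = 21
  -a + b - c + d = 1/2
  d = -3
  a + b + c + d = -3/2
Solving the system yields a = -2, b = 5/2, c = 1, d = -3.
So p(x) = -2x^3 + (5/2)x^2 + x - 3.
The coefficient of x^2 is 5/2.

5/2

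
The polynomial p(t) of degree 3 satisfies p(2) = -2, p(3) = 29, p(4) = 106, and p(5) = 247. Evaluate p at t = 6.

470

Write p(t) = at^3 + bt^2 + ct + d. Substituting each data point gives a linear system:
  8a + 4b + 2c + d = -2
  27a + 9b + 3c + d = 29
  64a + 16b + 4c + d = 106
  125a + 25b + 5c + d = 247
Solving the system yields a = 3, b = -4, c = -6, d = 2.
So p(t) = 3t³ - 4t² - 6t + 2.
Then p(6) = 470.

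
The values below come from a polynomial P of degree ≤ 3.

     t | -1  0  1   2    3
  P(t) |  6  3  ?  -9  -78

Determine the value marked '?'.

On equispaced nodes a degree-3 polynomial has vanishing fourth forward difference, so
  P(-1) - 4·P(0) + 6·P(1) - 4·P(2) + P(3) = 0.
Substituting the known values and solving for P(1):
  6·P(1) = 48
  P(1) = 8.

8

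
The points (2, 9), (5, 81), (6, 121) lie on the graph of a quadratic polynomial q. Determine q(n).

q(n) = 4n^2 - 4n + 1

Write q(n) = an^2 + bn + c. Substituting each data point gives a linear system:
  4a + 2b + c = 9
  25a + 5b + c = 81
  36a + 6b + c = 121
Solving the system yields a = 4, b = -4, c = 1.
So q(n) = 4n^2 - 4n + 1.
Check: q(5) = 81. ✓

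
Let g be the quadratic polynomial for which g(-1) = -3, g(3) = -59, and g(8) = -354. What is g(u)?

g(u) = -5u^2 - 4u - 2

Write g(u) = au^2 + bu + c. Substituting each data point gives a linear system:
  a - b + c = -3
  9a + 3b + c = -59
  64a + 8b + c = -354
Solving the system yields a = -5, b = -4, c = -2.
So g(u) = -5u² - 4u - 2.
Check: g(8) = -354. ✓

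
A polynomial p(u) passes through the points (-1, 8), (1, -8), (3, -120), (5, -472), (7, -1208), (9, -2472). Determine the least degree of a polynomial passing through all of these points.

Forward differences of the values at u = -1, 1, 3, 5, 7, 9:
  p  : 8  -8  -120  -472  -1208  -2472
  Δ  : -16  -112  -352  -736  -1264
  Δ^2: -96  -240  -384  -528
  Δ^3: -144  -144  -144
  Δ^4: 0  0
  Δ^5: 0
The third differences are constant (-144) and nonzero, while all higher differences vanish, so the minimal degree is 3.

3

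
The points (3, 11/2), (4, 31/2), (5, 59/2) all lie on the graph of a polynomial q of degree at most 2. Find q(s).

Using the Lagrange interpolation formula with nodes 3, 4, 5:
  L_0(s) = (s - 4)(s - 5) / 2
  L_1(s) = (s - 3)(s - 5) / -1
  L_2(s) = (s - 3)(s - 4) / 2
Then q(s) = 11/2·L_0(s) + 31/2·L_1(s) + 59/2·L_2(s).
Expanding and collecting terms gives q(s) = 2s^2 - 4s - 1/2.
Check: q(3) = 11/2. ✓

q(s) = 2s^2 - 4s - 1/2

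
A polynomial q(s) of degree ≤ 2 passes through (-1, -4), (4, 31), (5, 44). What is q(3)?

20

Write q(s) = as^2 + bs + c. Substituting each data point gives a linear system:
  a - b + c = -4
  16a + 4b + c = 31
  25a + 5b + c = 44
Solving the system yields a = 1, b = 4, c = -1.
So q(s) = s² + 4s - 1.
Then q(3) = 20.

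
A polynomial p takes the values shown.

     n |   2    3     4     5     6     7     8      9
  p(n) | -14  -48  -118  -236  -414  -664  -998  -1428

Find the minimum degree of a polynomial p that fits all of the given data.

Forward differences of the values at n = 2, 3, 4, 5, 6, 7, 8, 9:
  p  : -14  -48  -118  -236  -414  -664  -998  -1428
  Δ  : -34  -70  -118  -178  -250  -334  -430
  Δ^2: -36  -48  -60  -72  -84  -96
  Δ^3: -12  -12  -12  -12  -12
  Δ^4: 0  0  0  0
  Δ^5: 0  0  0
  Δ^6: 0  0
  Δ^7: 0
The third differences are constant (-12) and nonzero, while all higher differences vanish, so the minimal degree is 3.

3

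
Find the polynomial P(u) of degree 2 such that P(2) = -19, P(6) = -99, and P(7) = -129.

Write P(u) = au^2 + bu + c. Substituting each data point gives a linear system:
  4a + 2b + c = -19
  36a + 6b + c = -99
  49a + 7b + c = -129
Solving the system yields a = -2, b = -4, c = -3.
So P(u) = -2u^2 - 4u - 3.
Check: P(2) = -19. ✓

P(u) = -2u^2 - 4u - 3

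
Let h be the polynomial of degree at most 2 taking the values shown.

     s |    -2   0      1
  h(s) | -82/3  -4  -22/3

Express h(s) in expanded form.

h(s) = -5s^2 + (5/3)s - 4

Write h(s) = as^2 + bs + c. Substituting each data point gives a linear system:
  4a - 2b + c = -82/3
  c = -4
  a + b + c = -22/3
Solving the system yields a = -5, b = 5/3, c = -4.
So h(s) = -5s² + (5/3)s - 4.
Check: h(-2) = -82/3. ✓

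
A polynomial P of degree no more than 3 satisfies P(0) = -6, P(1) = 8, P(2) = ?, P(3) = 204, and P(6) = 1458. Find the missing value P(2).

The 4 known points determine the degree-3 polynomial uniquely.
Write P(x) = ax^3 + bx^2 + cx + d. Substituting each data point gives a linear system:
  d = -6
  a + b + c + d = 8
  27a + 9b + 3c + d = 204
  216a + 36b + 6c + d = 1458
Solving the system yields a = 6, b = 4, c = 4, d = -6.
So P(x) = 6x^3 + 4x^2 + 4x - 6.
Then P(2) = 66.

66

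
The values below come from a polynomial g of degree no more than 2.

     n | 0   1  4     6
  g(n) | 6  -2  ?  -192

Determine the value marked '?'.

The 3 known points determine the degree-2 polynomial uniquely.
Write g(n) = an^2 + bn + c. Substituting each data point gives a linear system:
  c = 6
  a + b + c = -2
  36a + 6b + c = -192
Solving the system yields a = -5, b = -3, c = 6.
So g(n) = -5n² - 3n + 6.
Then g(4) = -86.

-86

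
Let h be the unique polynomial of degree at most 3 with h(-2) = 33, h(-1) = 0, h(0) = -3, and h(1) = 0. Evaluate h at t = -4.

285

Forward differences of the values at t = -2, -1, 0, 1:
  h  : 33  0  -3  0
  Δ  : -33  -3  3
  Δ^2: 30  6
  Δ^3: -24
The third differences are constant, confirming degree 3.
Interpolating (Newton forward form) and evaluating at t = -4 gives h(-4) = 285.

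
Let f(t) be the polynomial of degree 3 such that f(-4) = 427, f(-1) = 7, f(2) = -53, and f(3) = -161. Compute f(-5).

Write f(t) = at^3 + bt^2 + ct + d. Substituting each data point gives a linear system:
  -64a + 16b - 4c + d = 427
  -a + b - c + d = 7
  8a + 4b + 2c + d = -53
  27a + 9b + 3c + d = -161
Solving the system yields a = -6, b = 2, c = -4, d = -5.
So f(t) = -6t^3 + 2t^2 - 4t - 5.
Then f(-5) = 815.

815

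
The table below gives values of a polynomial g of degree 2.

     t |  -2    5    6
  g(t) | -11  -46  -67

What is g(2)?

Write g(t) = at^2 + bt + c. Substituting each data point gives a linear system:
  4a - 2b + c = -11
  25a + 5b + c = -46
  36a + 6b + c = -67
Solving the system yields a = -2, b = 1, c = -1.
So g(t) = -2t^2 + t - 1.
Then g(2) = -7.

-7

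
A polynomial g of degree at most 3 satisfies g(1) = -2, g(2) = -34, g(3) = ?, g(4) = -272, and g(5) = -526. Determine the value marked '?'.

The 4 known points determine the degree-3 polynomial uniquely.
Write g(t) = at^3 + bt^2 + ct + d. Substituting each data point gives a linear system:
  a + b + c + d = -2
  8a + 4b + 2c + d = -34
  64a + 16b + 4c + d = -272
  125a + 25b + 5c + d = -526
Solving the system yields a = -4, b = -1, c = -1, d = 4.
So g(t) = -4t³ - t² - t + 4.
Then g(3) = -116.

-116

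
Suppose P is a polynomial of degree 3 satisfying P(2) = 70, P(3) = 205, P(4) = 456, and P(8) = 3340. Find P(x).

P(x) = 6x^3 + 4x^2 + x + 4

Write P(x) = ax^3 + bx^2 + cx + d. Substituting each data point gives a linear system:
  8a + 4b + 2c + d = 70
  27a + 9b + 3c + d = 205
  64a + 16b + 4c + d = 456
  512a + 64b + 8c + d = 3340
Solving the system yields a = 6, b = 4, c = 1, d = 4.
So P(x) = 6x³ + 4x² + x + 4.
Check: P(3) = 205. ✓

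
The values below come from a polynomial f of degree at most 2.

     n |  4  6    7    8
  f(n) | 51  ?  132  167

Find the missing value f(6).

101

The 3 known points determine the degree-2 polynomial uniquely.
Write f(n) = an^2 + bn + c. Substituting each data point gives a linear system:
  16a + 4b + c = 51
  49a + 7b + c = 132
  64a + 8b + c = 167
Solving the system yields a = 2, b = 5, c = -1.
So f(n) = 2n^2 + 5n - 1.
Then f(6) = 101.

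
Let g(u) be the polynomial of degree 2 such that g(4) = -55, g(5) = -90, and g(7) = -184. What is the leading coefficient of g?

-4

Write g(u) = au^2 + bu + c. Substituting each data point gives a linear system:
  16a + 4b + c = -55
  25a + 5b + c = -90
  49a + 7b + c = -184
Solving the system yields a = -4, b = 1, c = 5.
So g(u) = -4u^2 + u + 5.
The leading coefficient is -4.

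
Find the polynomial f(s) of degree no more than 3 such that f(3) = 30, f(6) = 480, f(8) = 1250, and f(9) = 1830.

Write f(s) = as^3 + bs^2 + cs + d. Substituting each data point gives a linear system:
  27a + 9b + 3c + d = 30
  216a + 36b + 6c + d = 480
  512a + 64b + 8c + d = 1250
  729a + 81b + 9c + d = 1830
Solving the system yields a = 3, b = -4, c = -3, d = -6.
So f(s) = 3s^3 - 4s^2 - 3s - 6.
Check: f(3) = 30. ✓

f(s) = 3s^3 - 4s^2 - 3s - 6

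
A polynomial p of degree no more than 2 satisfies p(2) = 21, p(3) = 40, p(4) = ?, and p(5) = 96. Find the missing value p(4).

The 3 known points determine the degree-2 polynomial uniquely.
Write p(u) = au^2 + bu + c. Substituting each data point gives a linear system:
  4a + 2b + c = 21
  9a + 3b + c = 40
  25a + 5b + c = 96
Solving the system yields a = 3, b = 4, c = 1.
So p(u) = 3u^2 + 4u + 1.
Then p(4) = 65.

65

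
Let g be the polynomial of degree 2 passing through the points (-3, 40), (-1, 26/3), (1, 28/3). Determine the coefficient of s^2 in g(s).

Write g(s) = as^2 + bs + c. Substituting each data point gives a linear system:
  9a - 3b + c = 40
  a - b + c = 26/3
  a + b + c = 28/3
Solving the system yields a = 4, b = 1/3, c = 5.
So g(s) = 4s^2 + (1/3)s + 5.
The leading coefficient is 4.

4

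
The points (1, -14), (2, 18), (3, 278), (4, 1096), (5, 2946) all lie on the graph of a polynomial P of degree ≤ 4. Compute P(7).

Using the Lagrange interpolation formula with nodes 1, 2, 3, 4, 5:
  L_0(s) = (s - 2)(s - 3)(s - 4)(s - 5) / 24
  L_1(s) = (s - 1)(s - 3)(s - 4)(s - 5) / -6
  L_2(s) = (s - 1)(s - 2)(s - 4)(s - 5) / 4
  L_3(s) = (s - 1)(s - 2)(s - 3)(s - 5) / -6
  L_4(s) = (s - 1)(s - 2)(s - 3)(s - 4) / 24
Then P(s) = -14·L_0(s) + 18·L_1(s) + 278·L_2(s) + 1096·L_3(s) + 2946·L_4(s).
Expanding and collecting terms gives P(s) = 6s^4 - 5s^3 - 6s^2 - 5s - 4.
Evaluating at s = 7: P(7) = 12358.

12358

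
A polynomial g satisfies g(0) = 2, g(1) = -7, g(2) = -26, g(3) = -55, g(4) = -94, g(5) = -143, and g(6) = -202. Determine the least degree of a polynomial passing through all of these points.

2

Forward differences of the values at n = 0, 1, 2, 3, 4, 5, 6:
  g  : 2  -7  -26  -55  -94  -143  -202
  Δ  : -9  -19  -29  -39  -49  -59
  Δ^2: -10  -10  -10  -10  -10
  Δ^3: 0  0  0  0
  Δ^4: 0  0  0
  Δ^5: 0  0
  Δ^6: 0
The second differences are constant (-10) and nonzero, while all higher differences vanish, so the minimal degree is 2.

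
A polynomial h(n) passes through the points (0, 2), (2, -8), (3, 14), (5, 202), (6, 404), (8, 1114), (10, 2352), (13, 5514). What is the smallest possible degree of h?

3

Divided differences on the nodes 0, 2, 3, 5, 6, 8, 10, 13:
  order 0: 2  -8  14  202  404  1114  2352  5514
  order 1: -5  22  94  202  355  619  1054
  order 2: 9  24  36  51  66  87
  order 3: 3  3  3  3  3
  order 4: 0  0  0  0
  order 5: 0  0  0
  order 6: 0  0
  order 7: 0
The order-3 divided differences are all 3 (nonzero) and every higher order vanishes, so the data lies on a polynomial of degree exactly 3.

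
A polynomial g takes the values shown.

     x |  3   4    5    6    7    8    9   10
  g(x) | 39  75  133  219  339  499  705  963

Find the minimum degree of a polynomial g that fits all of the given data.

Forward differences of the values at x = 3, 4, 5, 6, 7, 8, 9, 10:
  g  : 39  75  133  219  339  499  705  963
  Δ  : 36  58  86  120  160  206  258
  Δ^2: 22  28  34  40  46  52
  Δ^3: 6  6  6  6  6
  Δ^4: 0  0  0  0
  Δ^5: 0  0  0
  Δ^6: 0  0
  Δ^7: 0
The third differences are constant (6) and nonzero, while all higher differences vanish, so the minimal degree is 3.

3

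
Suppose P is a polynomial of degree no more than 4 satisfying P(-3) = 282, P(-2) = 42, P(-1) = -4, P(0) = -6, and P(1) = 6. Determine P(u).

P(u) = 5u^4 + 5u^3 + 2u^2 - 6

Write P(u) = au^4 + bu^3 + cu^2 + du + e. Substituting each data point gives a linear system:
  81a - 27b + 9c - 3d + e = 282
  16a - 8b + 4c - 2d + e = 42
  a - b + c - d + e = -4
  e = -6
  a + b + c + d + e = 6
Solving the system yields a = 5, b = 5, c = 2, d = 0, e = -6.
So P(u) = 5u⁴ + 5u³ + 2u² - 6.
Check: P(-3) = 282. ✓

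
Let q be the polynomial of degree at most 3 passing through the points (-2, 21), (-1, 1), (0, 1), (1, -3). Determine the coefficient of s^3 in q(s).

Write q(s) = as^3 + bs^2 + cs + d. Substituting each data point gives a linear system:
  -8a + 4b - 2c + d = 21
  -a + b - c + d = 1
  d = 1
  a + b + c + d = -3
Solving the system yields a = -4, b = -2, c = 2, d = 1.
So q(s) = -4s^3 - 2s^2 + 2s + 1.
The leading coefficient is -4.

-4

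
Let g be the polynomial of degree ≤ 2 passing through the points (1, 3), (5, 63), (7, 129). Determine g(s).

Using the Lagrange interpolation formula with nodes 1, 5, 7:
  L_0(s) = (s - 5)(s - 7) / 24
  L_1(s) = (s - 1)(s - 7) / -8
  L_2(s) = (s - 1)(s - 5) / 12
Then g(s) = 3·L_0(s) + 63·L_1(s) + 129·L_2(s).
Expanding and collecting terms gives g(s) = 3s^2 - 3s + 3.
Check: g(7) = 129. ✓

g(s) = 3s^2 - 3s + 3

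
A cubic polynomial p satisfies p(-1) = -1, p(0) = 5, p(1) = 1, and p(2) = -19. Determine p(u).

Write p(u) = au^3 + bu^2 + cu + d. Substituting each data point gives a linear system:
  -a + b - c + d = -1
  d = 5
  a + b + c + d = 1
  8a + 4b + 2c + d = -19
Solving the system yields a = -1, b = -5, c = 2, d = 5.
So p(u) = -u³ - 5u² + 2u + 5.
Check: p(-1) = -1. ✓

p(u) = -u^3 - 5u^2 + 2u + 5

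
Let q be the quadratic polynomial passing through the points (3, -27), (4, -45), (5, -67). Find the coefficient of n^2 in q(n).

-2

Write q(n) = an^2 + bn + c. Substituting each data point gives a linear system:
  9a + 3b + c = -27
  16a + 4b + c = -45
  25a + 5b + c = -67
Solving the system yields a = -2, b = -4, c = 3.
So q(n) = -2n^2 - 4n + 3.
The leading coefficient is -2.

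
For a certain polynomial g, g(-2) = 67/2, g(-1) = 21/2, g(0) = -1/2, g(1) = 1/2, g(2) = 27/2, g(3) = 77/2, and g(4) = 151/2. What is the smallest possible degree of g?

2

Forward differences of the values at s = -2, -1, 0, 1, 2, 3, 4:
  g  : 67/2  21/2  -1/2  1/2  27/2  77/2  151/2
  Δ  : -23  -11  1  13  25  37
  Δ^2: 12  12  12  12  12
  Δ^3: 0  0  0  0
  Δ^4: 0  0  0
  Δ^5: 0  0
  Δ^6: 0
The second differences are constant (12) and nonzero, while all higher differences vanish, so the minimal degree is 2.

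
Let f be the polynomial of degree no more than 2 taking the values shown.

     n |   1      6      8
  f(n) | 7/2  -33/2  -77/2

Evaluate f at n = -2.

-17/2

Using the Lagrange interpolation formula with nodes 1, 6, 8:
  L_0(n) = (n - 6)(n - 8) / 35
  L_1(n) = (n - 1)(n - 8) / -10
  L_2(n) = (n - 1)(n - 6) / 14
Then f(n) = 7/2·L_0(n) - 33/2·L_1(n) - 77/2·L_2(n).
Expanding and collecting terms gives f(n) = -n^2 + 3n + 3/2.
Evaluating at n = -2: f(-2) = -17/2.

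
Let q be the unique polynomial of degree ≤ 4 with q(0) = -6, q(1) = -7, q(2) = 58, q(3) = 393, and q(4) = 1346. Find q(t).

q(t) = 6t^4 - 2t^3 - 3t^2 - 2t - 6

Write q(t) = at^4 + bt^3 + ct^2 + dt + e. Substituting each data point gives a linear system:
  e = -6
  a + b + c + d + e = -7
  16a + 8b + 4c + 2d + e = 58
  81a + 27b + 9c + 3d + e = 393
  256a + 64b + 16c + 4d + e = 1346
Solving the system yields a = 6, b = -2, c = -3, d = -2, e = -6.
So q(t) = 6t^4 - 2t^3 - 3t^2 - 2t - 6.
Check: q(0) = -6. ✓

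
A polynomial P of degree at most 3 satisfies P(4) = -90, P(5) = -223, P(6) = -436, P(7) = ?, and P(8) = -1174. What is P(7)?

The 4 known points determine the degree-3 polynomial uniquely.
Write P(s) = as^3 + bs^2 + cs + d. Substituting each data point gives a linear system:
  64a + 16b + 4c + d = -90
  125a + 25b + 5c + d = -223
  216a + 36b + 6c + d = -436
  512a + 64b + 8c + d = -1174
Solving the system yields a = -3, b = 5, c = 5, d = 2.
So P(s) = -3s^3 + 5s^2 + 5s + 2.
Then P(7) = -747.

-747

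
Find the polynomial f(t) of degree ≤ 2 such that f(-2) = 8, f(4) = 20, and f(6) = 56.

f(t) = 2t^2 - 2t - 4

Write f(t) = at^2 + bt + c. Substituting each data point gives a linear system:
  4a - 2b + c = 8
  16a + 4b + c = 20
  36a + 6b + c = 56
Solving the system yields a = 2, b = -2, c = -4.
So f(t) = 2t^2 - 2t - 4.
Check: f(-2) = 8. ✓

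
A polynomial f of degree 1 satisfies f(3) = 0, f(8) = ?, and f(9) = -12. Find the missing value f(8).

-10

The 2 known points determine the degree-1 polynomial uniquely.
Write f(n) = an + b. Substituting each data point gives a linear system:
  3a + b = 0
  9a + b = -12
Solving the system yields a = -2, b = 6.
So f(n) = -2n + 6.
Then f(8) = -10.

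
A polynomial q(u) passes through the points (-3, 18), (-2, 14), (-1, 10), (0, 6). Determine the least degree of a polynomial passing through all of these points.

1

Forward differences of the values at u = -3, -2, -1, 0:
  q  : 18  14  10  6
  Δ  : -4  -4  -4
  Δ^2: 0  0
  Δ^3: 0
The first differences are constant (-4) and nonzero, while all higher differences vanish, so the minimal degree is 1.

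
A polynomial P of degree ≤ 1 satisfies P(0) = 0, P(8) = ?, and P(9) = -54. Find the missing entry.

The 2 known points determine the degree-1 polynomial uniquely.
Write P(n) = an + b. Substituting each data point gives a linear system:
  b = 0
  9a + b = -54
Solving the system yields a = -6, b = 0.
So P(n) = -6n.
Then P(8) = -48.

-48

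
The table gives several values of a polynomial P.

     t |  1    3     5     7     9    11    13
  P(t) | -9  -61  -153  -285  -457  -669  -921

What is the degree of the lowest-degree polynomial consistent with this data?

2

Forward differences of the values at t = 1, 3, 5, 7, 9, 11, 13:
  P  : -9  -61  -153  -285  -457  -669  -921
  Δ  : -52  -92  -132  -172  -212  -252
  Δ^2: -40  -40  -40  -40  -40
  Δ^3: 0  0  0  0
  Δ^4: 0  0  0
  Δ^5: 0  0
  Δ^6: 0
The second differences are constant (-40) and nonzero, while all higher differences vanish, so the minimal degree is 2.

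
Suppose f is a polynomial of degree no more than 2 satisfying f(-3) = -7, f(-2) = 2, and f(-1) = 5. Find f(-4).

Using the Lagrange interpolation formula with nodes -3, -2, -1:
  L_0(u) = (u + 2)(u + 1) / 2
  L_1(u) = (u + 3)(u + 1) / -1
  L_2(u) = (u + 3)(u + 2) / 2
Then f(u) = -7·L_0(u) + 2·L_1(u) + 5·L_2(u).
Expanding and collecting terms gives f(u) = -3u^2 - 6u + 2.
Evaluating at u = -4: f(-4) = -22.

-22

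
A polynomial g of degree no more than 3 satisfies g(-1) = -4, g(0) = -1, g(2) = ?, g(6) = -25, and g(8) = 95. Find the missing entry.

-25

The 4 known points determine the degree-3 polynomial uniquely.
Write g(n) = an^3 + bn^2 + cn + d. Substituting each data point gives a linear system:
  -a + b - c + d = -4
  d = -1
  216a + 36b + 6c + d = -25
  512a + 64b + 8c + d = 95
Solving the system yields a = 1, b = -6, c = -4, d = -1.
So g(n) = n^3 - 6n^2 - 4n - 1.
Then g(2) = -25.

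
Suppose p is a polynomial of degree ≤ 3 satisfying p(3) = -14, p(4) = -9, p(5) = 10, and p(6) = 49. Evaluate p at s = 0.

Using the Lagrange interpolation formula with nodes 3, 4, 5, 6:
  L_0(s) = (s - 4)(s - 5)(s - 6) / -6
  L_1(s) = (s - 3)(s - 5)(s - 6) / 2
  L_2(s) = (s - 3)(s - 4)(s - 6) / -2
  L_3(s) = (s - 3)(s - 4)(s - 5) / 6
Then p(s) = -14·L_0(s) - 9·L_1(s) + 10·L_2(s) + 49·L_3(s).
Expanding and collecting terms gives p(s) = s^3 - 5s^2 + 3s - 5.
Evaluating at s = 0: p(0) = -5.

-5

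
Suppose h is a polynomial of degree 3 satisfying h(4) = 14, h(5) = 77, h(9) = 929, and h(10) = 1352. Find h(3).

Write h(x) = ax^3 + bx^2 + cx + d. Substituting each data point gives a linear system:
  64a + 16b + 4c + d = 14
  125a + 25b + 5c + d = 77
  729a + 81b + 9c + d = 929
  1000a + 100b + 10c + d = 1352
Solving the system yields a = 2, b = -6, c = -5, d = 2.
So h(x) = 2x³ - 6x² - 5x + 2.
Then h(3) = -13.

-13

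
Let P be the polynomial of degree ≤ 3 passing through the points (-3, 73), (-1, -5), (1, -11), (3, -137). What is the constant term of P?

Write P(u) = au^3 + bu^2 + cu + d. Substituting each data point gives a linear system:
  -27a + 9b - 3c + d = 73
  -a + b - c + d = -5
  a + b + c + d = -11
  27a + 9b + 3c + d = -137
Solving the system yields a = -4, b = -3, c = 1, d = -5.
So P(u) = -4u^3 - 3u^2 + u - 5.
The constant term is -5.

-5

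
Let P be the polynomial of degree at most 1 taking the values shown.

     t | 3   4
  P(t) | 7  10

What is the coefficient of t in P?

3

Write P(t) = at + b. Substituting each data point gives a linear system:
  3a + b = 7
  4a + b = 10
Solving the system yields a = 3, b = -2.
So P(t) = 3t - 2.
The leading coefficient is 3.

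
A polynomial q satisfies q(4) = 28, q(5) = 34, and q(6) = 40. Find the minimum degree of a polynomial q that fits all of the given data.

Forward differences of the values at u = 4, 5, 6:
  q  : 28  34  40
  Δ  : 6  6
  Δ^2: 0
The first differences are constant (6) and nonzero, while all higher differences vanish, so the minimal degree is 1.

1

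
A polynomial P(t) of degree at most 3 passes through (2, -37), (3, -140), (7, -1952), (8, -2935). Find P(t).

Using the Lagrange interpolation formula with nodes 2, 3, 7, 8:
  L_0(t) = (t - 3)(t - 7)(t - 8) / -30
  L_1(t) = (t - 2)(t - 7)(t - 8) / 20
  L_2(t) = (t - 2)(t - 3)(t - 8) / -20
  L_3(t) = (t - 2)(t - 3)(t - 7) / 30
Then P(t) = -37·L_0(t) - 140·L_1(t) - 1952·L_2(t) - 2935·L_3(t).
Expanding and collecting terms gives P(t) = -6t³ + 2t² + t + 1.
Check: P(3) = -140. ✓

P(t) = -6t^3 + 2t^2 + t + 1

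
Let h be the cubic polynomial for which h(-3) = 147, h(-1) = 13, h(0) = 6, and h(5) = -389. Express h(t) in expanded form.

Using the Lagrange interpolation formula with nodes -3, -1, 0, 5:
  L_0(t) = (t + 1)t(t - 5) / -48
  L_1(t) = (t + 3)t(t - 5) / 12
  L_2(t) = (t + 3)(t + 1)(t - 5) / -15
  L_3(t) = (t + 3)(t + 1)t / 240
Then h(t) = 147·L_0(t) + 13·L_1(t) + 6·L_2(t) - 389·L_3(t).
Expanding and collecting terms gives h(t) = -4t^3 + 4t^2 + t + 6.
Check: h(-1) = 13. ✓

h(t) = -4t^3 + 4t^2 + t + 6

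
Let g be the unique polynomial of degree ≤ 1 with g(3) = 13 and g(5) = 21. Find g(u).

Write g(u) = au + b. Substituting each data point gives a linear system:
  3a + b = 13
  5a + b = 21
Solving the system yields a = 4, b = 1.
So g(u) = 4u + 1.
Check: g(3) = 13. ✓

g(u) = 4u + 1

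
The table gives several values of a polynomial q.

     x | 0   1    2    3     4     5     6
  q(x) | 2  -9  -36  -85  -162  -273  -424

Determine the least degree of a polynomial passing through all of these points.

Forward differences of the values at x = 0, 1, 2, 3, 4, 5, 6:
  q  : 2  -9  -36  -85  -162  -273  -424
  Δ  : -11  -27  -49  -77  -111  -151
  Δ^2: -16  -22  -28  -34  -40
  Δ^3: -6  -6  -6  -6
  Δ^4: 0  0  0
  Δ^5: 0  0
  Δ^6: 0
The third differences are constant (-6) and nonzero, while all higher differences vanish, so the minimal degree is 3.

3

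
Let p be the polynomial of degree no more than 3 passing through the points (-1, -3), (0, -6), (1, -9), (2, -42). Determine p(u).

p(u) = -5u^3 + 2u - 6

Write p(u) = au^3 + bu^2 + cu + d. Substituting each data point gives a linear system:
  -a + b - c + d = -3
  d = -6
  a + b + c + d = -9
  8a + 4b + 2c + d = -42
Solving the system yields a = -5, b = 0, c = 2, d = -6.
So p(u) = -5u³ + 2u - 6.
Check: p(2) = -42. ✓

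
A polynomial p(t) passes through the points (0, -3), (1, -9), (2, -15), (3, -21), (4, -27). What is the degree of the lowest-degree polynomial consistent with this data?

1

Forward differences of the values at t = 0, 1, 2, 3, 4:
  p  : -3  -9  -15  -21  -27
  Δ  : -6  -6  -6  -6
  Δ^2: 0  0  0
  Δ^3: 0  0
  Δ^4: 0
The first differences are constant (-6) and nonzero, while all higher differences vanish, so the minimal degree is 1.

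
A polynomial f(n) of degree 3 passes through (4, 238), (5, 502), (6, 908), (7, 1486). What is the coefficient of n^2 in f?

-4

Write f(n) = an^3 + bn^2 + cn + d. Substituting each data point gives a linear system:
  64a + 16b + 4c + d = 238
  125a + 25b + 5c + d = 502
  216a + 36b + 6c + d = 908
  343a + 49b + 7c + d = 1486
Solving the system yields a = 5, b = -4, c = -5, d = 2.
So f(n) = 5n³ - 4n² - 5n + 2.
The coefficient of n^2 is -4.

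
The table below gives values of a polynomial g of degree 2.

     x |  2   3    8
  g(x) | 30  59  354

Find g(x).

Write g(x) = ax^2 + bx + c. Substituting each data point gives a linear system:
  4a + 2b + c = 30
  9a + 3b + c = 59
  64a + 8b + c = 354
Solving the system yields a = 5, b = 4, c = 2.
So g(x) = 5x^2 + 4x + 2.
Check: g(3) = 59. ✓

g(x) = 5x^2 + 4x + 2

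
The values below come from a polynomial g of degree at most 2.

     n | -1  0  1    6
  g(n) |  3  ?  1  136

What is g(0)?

-2

The 3 known points determine the degree-2 polynomial uniquely.
Write g(n) = an^2 + bn + c. Substituting each data point gives a linear system:
  a - b + c = 3
  a + b + c = 1
  36a + 6b + c = 136
Solving the system yields a = 4, b = -1, c = -2.
So g(n) = 4n^2 - n - 2.
Then g(0) = -2.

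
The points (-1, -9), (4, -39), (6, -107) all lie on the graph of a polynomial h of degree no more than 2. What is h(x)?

Using the Lagrange interpolation formula with nodes -1, 4, 6:
  L_0(x) = (x - 4)(x - 6) / 35
  L_1(x) = (x + 1)(x - 6) / -10
  L_2(x) = (x + 1)(x - 4) / 14
Then h(x) = -9·L_0(x) - 39·L_1(x) - 107·L_2(x).
Expanding and collecting terms gives h(x) = -4x^2 + 6x + 1.
Check: h(-1) = -9. ✓

h(x) = -4x^2 + 6x + 1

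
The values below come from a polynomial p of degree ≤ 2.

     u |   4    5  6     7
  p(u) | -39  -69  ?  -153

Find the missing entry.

On equispaced nodes a degree-2 polynomial has vanishing third forward difference, so
  - p(4) + 3·p(5) - 3·p(6) + p(7) = 0.
Substituting the known values and solving for p(6):
  -3·p(6) = 321
  p(6) = -107.

-107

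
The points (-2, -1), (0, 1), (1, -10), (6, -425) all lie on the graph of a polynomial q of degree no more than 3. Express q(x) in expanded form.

Write q(x) = ax^3 + bx^2 + cx + d. Substituting each data point gives a linear system:
  -8a + 4b - 2c + d = -1
  d = 1
  a + b + c + d = -10
  216a + 36b + 6c + d = -425
Solving the system yields a = -1, b = -5, c = -5, d = 1.
So q(x) = -x³ - 5x² - 5x + 1.
Check: q(0) = 1. ✓

q(x) = -x^3 - 5x^2 - 5x + 1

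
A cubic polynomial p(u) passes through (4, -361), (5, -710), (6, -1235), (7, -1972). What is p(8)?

-2957

Write p(u) = au^3 + bu^2 + cu + d. Substituting each data point gives a linear system:
  64a + 16b + 4c + d = -361
  125a + 25b + 5c + d = -710
  216a + 36b + 6c + d = -1235
  343a + 49b + 7c + d = -1972
Solving the system yields a = -6, b = 2, c = -1, d = -5.
So p(u) = -6u^3 + 2u^2 - u - 5.
Then p(8) = -2957.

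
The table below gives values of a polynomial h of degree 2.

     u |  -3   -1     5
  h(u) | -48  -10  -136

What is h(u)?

h(u) = -5u^2 - u - 6

Write h(u) = au^2 + bu + c. Substituting each data point gives a linear system:
  9a - 3b + c = -48
  a - b + c = -10
  25a + 5b + c = -136
Solving the system yields a = -5, b = -1, c = -6.
So h(u) = -5u^2 - u - 6.
Check: h(-3) = -48. ✓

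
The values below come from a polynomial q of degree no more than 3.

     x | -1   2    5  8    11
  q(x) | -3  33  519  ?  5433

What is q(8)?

2103

On equispaced nodes a degree-3 polynomial has vanishing fourth forward difference, so
  q(-1) - 4·q(2) + 6·q(5) - 4·q(8) + q(11) = 0.
Substituting the known values and solving for q(8):
  -4·q(8) = -8412
  q(8) = 2103.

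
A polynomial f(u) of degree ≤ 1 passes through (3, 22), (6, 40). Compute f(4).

28

Using the Lagrange interpolation formula with nodes 3, 6:
  L_0(u) = (u - 6) / -3
  L_1(u) = (u - 3) / 3
Then f(u) = 22·L_0(u) + 40·L_1(u).
Expanding and collecting terms gives f(u) = 6u + 4.
Evaluating at u = 4: f(4) = 28.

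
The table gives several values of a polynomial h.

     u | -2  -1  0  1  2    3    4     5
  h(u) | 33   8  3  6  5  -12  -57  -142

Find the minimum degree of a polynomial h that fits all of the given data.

Forward differences of the values at u = -2, -1, 0, 1, 2, 3, 4, 5:
  h  : 33  8  3  6  5  -12  -57  -142
  Δ  : -25  -5  3  -1  -17  -45  -85
  Δ^2: 20  8  -4  -16  -28  -40
  Δ^3: -12  -12  -12  -12  -12
  Δ^4: 0  0  0  0
  Δ^5: 0  0  0
  Δ^6: 0  0
  Δ^7: 0
The third differences are constant (-12) and nonzero, while all higher differences vanish, so the minimal degree is 3.

3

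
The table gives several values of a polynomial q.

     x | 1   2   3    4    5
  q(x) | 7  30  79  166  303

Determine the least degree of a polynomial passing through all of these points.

Forward differences of the values at x = 1, 2, 3, 4, 5:
  q  : 7  30  79  166  303
  Δ  : 23  49  87  137
  Δ^2: 26  38  50
  Δ^3: 12  12
  Δ^4: 0
The third differences are constant (12) and nonzero, while all higher differences vanish, so the minimal degree is 3.

3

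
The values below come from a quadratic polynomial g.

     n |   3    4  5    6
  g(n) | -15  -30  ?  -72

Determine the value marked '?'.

-49

On equispaced nodes a degree-2 polynomial has vanishing third forward difference, so
  - g(3) + 3·g(4) - 3·g(5) + g(6) = 0.
Substituting the known values and solving for g(5):
  -3·g(5) = 147
  g(5) = -49.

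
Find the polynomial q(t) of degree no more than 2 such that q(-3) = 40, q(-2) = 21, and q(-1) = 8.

Using the Lagrange interpolation formula with nodes -3, -2, -1:
  L_0(t) = (t + 2)(t + 1) / 2
  L_1(t) = (t + 3)(t + 1) / -1
  L_2(t) = (t + 3)(t + 2) / 2
Then q(t) = 40·L_0(t) + 21·L_1(t) + 8·L_2(t).
Expanding and collecting terms gives q(t) = 3t^2 - 4t + 1.
Check: q(-3) = 40. ✓

q(t) = 3t^2 - 4t + 1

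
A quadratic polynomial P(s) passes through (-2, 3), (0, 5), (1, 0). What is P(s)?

P(s) = -2s^2 - 3s + 5

Using the Lagrange interpolation formula with nodes -2, 0, 1:
  L_0(s) = s(s - 1) / 6
  L_1(s) = (s + 2)(s - 1) / -2
  L_2(s) = (s + 2)s / 3
Then P(s) = 3·L_0(s) + 5·L_1(s) + 0·L_2(s).
Expanding and collecting terms gives P(s) = -2s^2 - 3s + 5.
Check: P(-2) = 3. ✓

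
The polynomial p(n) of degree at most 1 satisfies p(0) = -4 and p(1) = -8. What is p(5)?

-24

Using the Lagrange interpolation formula with nodes 0, 1:
  L_0(n) = (n - 1) / -1
  L_1(n) = n / 1
Then p(n) = -4·L_0(n) - 8·L_1(n).
Expanding and collecting terms gives p(n) = -4n - 4.
Evaluating at n = 5: p(5) = -24.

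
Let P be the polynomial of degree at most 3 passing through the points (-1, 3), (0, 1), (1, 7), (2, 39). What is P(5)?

471

Forward differences of the values at x = -1, 0, 1, 2:
  P  : 3  1  7  39
  Δ  : -2  6  32
  Δ^2: 8  26
  Δ^3: 18
The third differences are constant, confirming degree 3.
Interpolating (Newton forward form) and evaluating at x = 5 gives P(5) = 471.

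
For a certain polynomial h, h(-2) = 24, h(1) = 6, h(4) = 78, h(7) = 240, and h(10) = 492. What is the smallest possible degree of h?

Forward differences of the values at n = -2, 1, 4, 7, 10:
  h  : 24  6  78  240  492
  Δ  : -18  72  162  252
  Δ^2: 90  90  90
  Δ^3: 0  0
  Δ^4: 0
The second differences are constant (90) and nonzero, while all higher differences vanish, so the minimal degree is 2.

2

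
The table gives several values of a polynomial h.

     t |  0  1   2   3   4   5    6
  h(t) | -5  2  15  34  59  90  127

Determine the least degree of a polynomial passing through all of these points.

2

Forward differences of the values at t = 0, 1, 2, 3, 4, 5, 6:
  h  : -5  2  15  34  59  90  127
  Δ  : 7  13  19  25  31  37
  Δ^2: 6  6  6  6  6
  Δ^3: 0  0  0  0
  Δ^4: 0  0  0
  Δ^5: 0  0
  Δ^6: 0
The second differences are constant (6) and nonzero, while all higher differences vanish, so the minimal degree is 2.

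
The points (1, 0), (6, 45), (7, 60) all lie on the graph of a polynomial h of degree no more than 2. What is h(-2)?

-3

Write h(u) = au^2 + bu + c. Substituting each data point gives a linear system:
  a + b + c = 0
  36a + 6b + c = 45
  49a + 7b + c = 60
Solving the system yields a = 1, b = 2, c = -3.
So h(u) = u^2 + 2u - 3.
Then h(-2) = -3.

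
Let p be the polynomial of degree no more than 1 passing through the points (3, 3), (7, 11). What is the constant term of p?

-3

Write p(u) = au + b. Substituting each data point gives a linear system:
  3a + b = 3
  7a + b = 11
Solving the system yields a = 2, b = -3.
So p(u) = 2u - 3.
The constant term is -3.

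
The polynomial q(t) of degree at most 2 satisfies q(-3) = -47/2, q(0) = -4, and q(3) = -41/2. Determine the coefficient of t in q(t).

Write q(t) = at^2 + bt + c. Substituting each data point gives a linear system:
  9a - 3b + c = -47/2
  c = -4
  9a + 3b + c = -41/2
Solving the system yields a = -2, b = 1/2, c = -4.
So q(t) = -2t² + (1/2)t - 4.
The coefficient of t is 1/2.

1/2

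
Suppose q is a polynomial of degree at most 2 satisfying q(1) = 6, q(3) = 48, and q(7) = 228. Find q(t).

q(t) = 4t^2 + 5t - 3

Using the Lagrange interpolation formula with nodes 1, 3, 7:
  L_0(t) = (t - 3)(t - 7) / 12
  L_1(t) = (t - 1)(t - 7) / -8
  L_2(t) = (t - 1)(t - 3) / 24
Then q(t) = 6·L_0(t) + 48·L_1(t) + 228·L_2(t).
Expanding and collecting terms gives q(t) = 4t^2 + 5t - 3.
Check: q(3) = 48. ✓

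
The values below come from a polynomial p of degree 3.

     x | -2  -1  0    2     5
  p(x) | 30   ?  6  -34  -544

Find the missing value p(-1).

8

The 4 known points determine the degree-3 polynomial uniquely.
Write p(x) = ax^3 + bx^2 + cx + d. Substituting each data point gives a linear system:
  -8a + 4b - 2c + d = 30
  d = 6
  8a + 4b + 2c + d = -34
  125a + 25b + 5c + d = -544
Solving the system yields a = -4, b = -2, c = 0, d = 6.
So p(x) = -4x³ - 2x² + 6.
Then p(-1) = 8.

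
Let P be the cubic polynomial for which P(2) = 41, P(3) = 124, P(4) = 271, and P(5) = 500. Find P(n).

P(n) = 3n^3 + 5n^2 + n - 5

Using the Lagrange interpolation formula with nodes 2, 3, 4, 5:
  L_0(n) = (n - 3)(n - 4)(n - 5) / -6
  L_1(n) = (n - 2)(n - 4)(n - 5) / 2
  L_2(n) = (n - 2)(n - 3)(n - 5) / -2
  L_3(n) = (n - 2)(n - 3)(n - 4) / 6
Then P(n) = 41·L_0(n) + 124·L_1(n) + 271·L_2(n) + 500·L_3(n).
Expanding and collecting terms gives P(n) = 3n³ + 5n² + n - 5.
Check: P(2) = 41. ✓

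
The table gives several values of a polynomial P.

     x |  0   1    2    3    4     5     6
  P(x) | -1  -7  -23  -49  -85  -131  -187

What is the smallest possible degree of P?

2

Forward differences of the values at x = 0, 1, 2, 3, 4, 5, 6:
  P  : -1  -7  -23  -49  -85  -131  -187
  Δ  : -6  -16  -26  -36  -46  -56
  Δ^2: -10  -10  -10  -10  -10
  Δ^3: 0  0  0  0
  Δ^4: 0  0  0
  Δ^5: 0  0
  Δ^6: 0
The second differences are constant (-10) and nonzero, while all higher differences vanish, so the minimal degree is 2.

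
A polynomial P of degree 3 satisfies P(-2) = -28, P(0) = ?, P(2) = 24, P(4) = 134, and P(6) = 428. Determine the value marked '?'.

On equispaced nodes a degree-3 polynomial has vanishing fourth forward difference, so
  P(-2) - 4·P(0) + 6·P(2) - 4·P(4) + P(6) = 0.
Substituting the known values and solving for P(0):
  -4·P(0) = -8
  P(0) = 2.

2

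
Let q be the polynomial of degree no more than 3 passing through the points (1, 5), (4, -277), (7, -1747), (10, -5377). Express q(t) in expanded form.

q(t) = -6t^3 + 6t^2 + 2t + 3

Using the Lagrange interpolation formula with nodes 1, 4, 7, 10:
  L_0(t) = (t - 4)(t - 7)(t - 10) / -162
  L_1(t) = (t - 1)(t - 7)(t - 10) / 54
  L_2(t) = (t - 1)(t - 4)(t - 10) / -54
  L_3(t) = (t - 1)(t - 4)(t - 7) / 162
Then q(t) = 5·L_0(t) - 277·L_1(t) - 1747·L_2(t) - 5377·L_3(t).
Expanding and collecting terms gives q(t) = -6t³ + 6t² + 2t + 3.
Check: q(4) = -277. ✓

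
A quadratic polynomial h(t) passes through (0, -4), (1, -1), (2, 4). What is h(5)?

31

Forward differences of the values at t = 0, 1, 2:
  h  : -4  -1  4
  Δ  : 3  5
  Δ^2: 2
The second differences are constant, confirming degree 2.
Interpolating (Newton forward form) and evaluating at t = 5 gives h(5) = 31.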